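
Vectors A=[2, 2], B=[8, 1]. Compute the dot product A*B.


Dot product = sum of element-wise products
A[0]*B[0] = 2*8 = 16
A[1]*B[1] = 2*1 = 2
Sum = 16 + 2 = 18

18


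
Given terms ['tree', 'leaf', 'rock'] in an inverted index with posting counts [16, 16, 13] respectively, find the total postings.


Summing posting list sizes:
'tree': 16 postings
'leaf': 16 postings
'rock': 13 postings
Total = 16 + 16 + 13 = 45

45


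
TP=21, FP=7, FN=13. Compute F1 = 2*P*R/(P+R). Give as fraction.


F1 = 2 * P * R / (P + R)
P = TP/(TP+FP) = 21/28 = 3/4
R = TP/(TP+FN) = 21/34 = 21/34
2 * P * R = 2 * 3/4 * 21/34 = 63/68
P + R = 3/4 + 21/34 = 93/68
F1 = 63/68 / 93/68 = 21/31

21/31


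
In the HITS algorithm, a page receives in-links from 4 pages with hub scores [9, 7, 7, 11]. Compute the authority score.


Authority = sum of hub scores of in-linkers
In-link 1: hub score = 9
In-link 2: hub score = 7
In-link 3: hub score = 7
In-link 4: hub score = 11
Authority = 9 + 7 + 7 + 11 = 34

34


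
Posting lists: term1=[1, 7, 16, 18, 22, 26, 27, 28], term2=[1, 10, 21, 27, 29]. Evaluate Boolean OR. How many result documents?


Boolean OR: find union of posting lists
term1 docs: [1, 7, 16, 18, 22, 26, 27, 28]
term2 docs: [1, 10, 21, 27, 29]
Union: [1, 7, 10, 16, 18, 21, 22, 26, 27, 28, 29]
|union| = 11

11


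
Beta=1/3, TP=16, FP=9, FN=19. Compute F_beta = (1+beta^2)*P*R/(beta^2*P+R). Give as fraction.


P = TP/(TP+FP) = 16/25 = 16/25
R = TP/(TP+FN) = 16/35 = 16/35
beta^2 = 1/3^2 = 1/9
(1 + beta^2) = 10/9
Numerator = (1+beta^2)*P*R = 512/1575
Denominator = beta^2*P + R = 16/225 + 16/35 = 832/1575
F_beta = 8/13

8/13


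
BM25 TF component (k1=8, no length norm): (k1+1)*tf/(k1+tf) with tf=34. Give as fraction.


BM25 TF component = (k1+1)*tf / (k1+tf)
k1 = 8, tf = 34
Numerator = (8+1)*34 = 306
Denominator = 8 + 34 = 42
= 306/42 = 51/7

51/7


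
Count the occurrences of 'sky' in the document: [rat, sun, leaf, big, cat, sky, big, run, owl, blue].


Document has 10 words
Scanning for 'sky':
Found at positions: [5]
Count = 1

1


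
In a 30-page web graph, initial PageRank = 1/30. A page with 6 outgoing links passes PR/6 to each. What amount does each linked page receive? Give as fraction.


Initial PR = 1/30 = 1/30
Outlinks = 6
Contribution per link = PR / outlinks
= 1/30 / 6
= 1/180

1/180


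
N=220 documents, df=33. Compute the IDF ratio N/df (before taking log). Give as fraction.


IDF ratio = N / df
= 220 / 33
= 20/3

20/3


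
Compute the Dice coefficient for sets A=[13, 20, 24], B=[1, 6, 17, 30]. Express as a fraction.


A intersect B = []
|A intersect B| = 0
|A| = 3, |B| = 4
Dice = 2*0 / (3+4)
= 0 / 7 = 0

0


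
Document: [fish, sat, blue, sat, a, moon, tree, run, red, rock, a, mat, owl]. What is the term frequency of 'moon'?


Document has 13 words
Scanning for 'moon':
Found at positions: [5]
Count = 1

1


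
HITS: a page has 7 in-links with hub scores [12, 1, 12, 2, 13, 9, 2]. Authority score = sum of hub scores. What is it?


Authority = sum of hub scores of in-linkers
In-link 1: hub score = 12
In-link 2: hub score = 1
In-link 3: hub score = 12
In-link 4: hub score = 2
In-link 5: hub score = 13
In-link 6: hub score = 9
In-link 7: hub score = 2
Authority = 12 + 1 + 12 + 2 + 13 + 9 + 2 = 51

51


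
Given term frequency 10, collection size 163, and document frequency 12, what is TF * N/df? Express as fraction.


TF * (N/df)
= 10 * (163/12)
= 10 * 163/12
= 815/6

815/6


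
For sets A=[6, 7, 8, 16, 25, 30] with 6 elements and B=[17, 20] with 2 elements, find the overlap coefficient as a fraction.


A intersect B = []
|A intersect B| = 0
min(|A|, |B|) = min(6, 2) = 2
Overlap = 0 / 2 = 0

0


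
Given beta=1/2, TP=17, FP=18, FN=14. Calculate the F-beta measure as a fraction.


P = TP/(TP+FP) = 17/35 = 17/35
R = TP/(TP+FN) = 17/31 = 17/31
beta^2 = 1/2^2 = 1/4
(1 + beta^2) = 5/4
Numerator = (1+beta^2)*P*R = 289/868
Denominator = beta^2*P + R = 17/140 + 17/31 = 2907/4340
F_beta = 85/171

85/171


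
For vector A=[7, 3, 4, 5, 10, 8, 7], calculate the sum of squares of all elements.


|A|^2 = sum of squared components
A[0]^2 = 7^2 = 49
A[1]^2 = 3^2 = 9
A[2]^2 = 4^2 = 16
A[3]^2 = 5^2 = 25
A[4]^2 = 10^2 = 100
A[5]^2 = 8^2 = 64
A[6]^2 = 7^2 = 49
Sum = 49 + 9 + 16 + 25 + 100 + 64 + 49 = 312

312


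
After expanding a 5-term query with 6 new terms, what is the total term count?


Original terms: 5
Expansion terms: 6
Total = 5 + 6 = 11

11


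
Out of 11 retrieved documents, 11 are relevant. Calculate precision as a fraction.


Precision = relevant_retrieved / total_retrieved
= 11 / 11
= 11 / (11 + 0)
= 1

1


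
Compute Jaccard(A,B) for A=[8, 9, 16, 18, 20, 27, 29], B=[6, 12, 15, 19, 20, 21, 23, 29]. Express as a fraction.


A intersect B = [20, 29]
|A intersect B| = 2
A union B = [6, 8, 9, 12, 15, 16, 18, 19, 20, 21, 23, 27, 29]
|A union B| = 13
Jaccard = 2/13 = 2/13

2/13


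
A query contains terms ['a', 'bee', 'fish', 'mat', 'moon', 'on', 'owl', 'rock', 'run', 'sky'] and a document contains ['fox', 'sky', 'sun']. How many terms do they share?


Query terms: ['a', 'bee', 'fish', 'mat', 'moon', 'on', 'owl', 'rock', 'run', 'sky']
Document terms: ['fox', 'sky', 'sun']
Common terms: ['sky']
Overlap count = 1

1


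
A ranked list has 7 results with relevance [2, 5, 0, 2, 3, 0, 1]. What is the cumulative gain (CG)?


Cumulative Gain = sum of relevance scores
Position 1: rel=2, running sum=2
Position 2: rel=5, running sum=7
Position 3: rel=0, running sum=7
Position 4: rel=2, running sum=9
Position 5: rel=3, running sum=12
Position 6: rel=0, running sum=12
Position 7: rel=1, running sum=13
CG = 13

13


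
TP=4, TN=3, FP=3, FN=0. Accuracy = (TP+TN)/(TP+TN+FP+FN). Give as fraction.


Accuracy = (TP + TN) / (TP + TN + FP + FN)
TP + TN = 4 + 3 = 7
Total = 4 + 3 + 3 + 0 = 10
Accuracy = 7 / 10 = 7/10

7/10


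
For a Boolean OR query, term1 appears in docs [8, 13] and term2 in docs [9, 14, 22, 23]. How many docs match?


Boolean OR: find union of posting lists
term1 docs: [8, 13]
term2 docs: [9, 14, 22, 23]
Union: [8, 9, 13, 14, 22, 23]
|union| = 6

6


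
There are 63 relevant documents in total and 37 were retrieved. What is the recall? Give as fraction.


Recall = retrieved_relevant / total_relevant
= 37 / 63
= 37 / (37 + 26)
= 37/63

37/63


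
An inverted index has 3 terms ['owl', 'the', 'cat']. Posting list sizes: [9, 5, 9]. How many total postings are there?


Summing posting list sizes:
'owl': 9 postings
'the': 5 postings
'cat': 9 postings
Total = 9 + 5 + 9 = 23

23


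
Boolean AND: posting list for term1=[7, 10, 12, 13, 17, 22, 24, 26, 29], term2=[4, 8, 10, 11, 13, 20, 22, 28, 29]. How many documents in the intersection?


Boolean AND: find intersection of posting lists
term1 docs: [7, 10, 12, 13, 17, 22, 24, 26, 29]
term2 docs: [4, 8, 10, 11, 13, 20, 22, 28, 29]
Intersection: [10, 13, 22, 29]
|intersection| = 4

4


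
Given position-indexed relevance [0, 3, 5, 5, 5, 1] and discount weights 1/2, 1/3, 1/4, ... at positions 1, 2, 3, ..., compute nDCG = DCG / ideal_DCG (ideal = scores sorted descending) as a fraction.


Position discount weights w_i = 1/(i+1) for i=1..6:
Weights = [1/2, 1/3, 1/4, 1/5, 1/6, 1/7]
Actual relevance: [0, 3, 5, 5, 5, 1]
DCG = 0/2 + 3/3 + 5/4 + 5/5 + 5/6 + 1/7 = 355/84
Ideal relevance (sorted desc): [5, 5, 5, 3, 1, 0]
Ideal DCG = 5/2 + 5/3 + 5/4 + 3/5 + 1/6 + 0/7 = 371/60
nDCG = DCG / ideal_DCG = 355/84 / 371/60 = 1775/2597

1775/2597


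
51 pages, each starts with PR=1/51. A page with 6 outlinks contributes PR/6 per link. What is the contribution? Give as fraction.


Initial PR = 1/51 = 1/51
Outlinks = 6
Contribution per link = PR / outlinks
= 1/51 / 6
= 1/306

1/306


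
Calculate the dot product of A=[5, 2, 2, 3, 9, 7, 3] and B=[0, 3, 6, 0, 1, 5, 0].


Dot product = sum of element-wise products
A[0]*B[0] = 5*0 = 0
A[1]*B[1] = 2*3 = 6
A[2]*B[2] = 2*6 = 12
A[3]*B[3] = 3*0 = 0
A[4]*B[4] = 9*1 = 9
A[5]*B[5] = 7*5 = 35
A[6]*B[6] = 3*0 = 0
Sum = 0 + 6 + 12 + 0 + 9 + 35 + 0 = 62

62


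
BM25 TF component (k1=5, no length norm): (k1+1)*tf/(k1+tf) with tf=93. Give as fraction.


BM25 TF component = (k1+1)*tf / (k1+tf)
k1 = 5, tf = 93
Numerator = (5+1)*93 = 558
Denominator = 5 + 93 = 98
= 558/98 = 279/49

279/49


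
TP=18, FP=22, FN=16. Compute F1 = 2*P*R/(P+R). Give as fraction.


F1 = 2 * P * R / (P + R)
P = TP/(TP+FP) = 18/40 = 9/20
R = TP/(TP+FN) = 18/34 = 9/17
2 * P * R = 2 * 9/20 * 9/17 = 81/170
P + R = 9/20 + 9/17 = 333/340
F1 = 81/170 / 333/340 = 18/37

18/37


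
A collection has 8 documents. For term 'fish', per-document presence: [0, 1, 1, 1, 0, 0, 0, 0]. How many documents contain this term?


Checking each document for 'fish':
Doc 1: absent
Doc 2: present
Doc 3: present
Doc 4: present
Doc 5: absent
Doc 6: absent
Doc 7: absent
Doc 8: absent
df = sum of presences = 0 + 1 + 1 + 1 + 0 + 0 + 0 + 0 = 3

3


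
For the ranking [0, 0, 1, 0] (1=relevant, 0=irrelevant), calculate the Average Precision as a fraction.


Computing P@k for each relevant position:
Position 1: not relevant
Position 2: not relevant
Position 3: relevant, P@3 = 1/3 = 1/3
Position 4: not relevant
Sum of P@k = 1/3 = 1/3
AP = 1/3 / 1 = 1/3

1/3


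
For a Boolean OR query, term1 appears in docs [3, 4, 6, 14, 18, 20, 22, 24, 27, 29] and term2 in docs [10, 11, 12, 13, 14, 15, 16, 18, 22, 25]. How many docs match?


Boolean OR: find union of posting lists
term1 docs: [3, 4, 6, 14, 18, 20, 22, 24, 27, 29]
term2 docs: [10, 11, 12, 13, 14, 15, 16, 18, 22, 25]
Union: [3, 4, 6, 10, 11, 12, 13, 14, 15, 16, 18, 20, 22, 24, 25, 27, 29]
|union| = 17

17


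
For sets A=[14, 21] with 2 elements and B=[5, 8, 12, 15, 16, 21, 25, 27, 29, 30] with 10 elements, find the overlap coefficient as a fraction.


A intersect B = [21]
|A intersect B| = 1
min(|A|, |B|) = min(2, 10) = 2
Overlap = 1 / 2 = 1/2

1/2


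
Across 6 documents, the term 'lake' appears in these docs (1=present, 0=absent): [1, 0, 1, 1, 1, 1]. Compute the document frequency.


Checking each document for 'lake':
Doc 1: present
Doc 2: absent
Doc 3: present
Doc 4: present
Doc 5: present
Doc 6: present
df = sum of presences = 1 + 0 + 1 + 1 + 1 + 1 = 5

5


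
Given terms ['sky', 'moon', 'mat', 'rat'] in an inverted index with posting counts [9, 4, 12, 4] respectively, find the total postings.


Summing posting list sizes:
'sky': 9 postings
'moon': 4 postings
'mat': 12 postings
'rat': 4 postings
Total = 9 + 4 + 12 + 4 = 29

29


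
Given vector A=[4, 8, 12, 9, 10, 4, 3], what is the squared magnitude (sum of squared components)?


|A|^2 = sum of squared components
A[0]^2 = 4^2 = 16
A[1]^2 = 8^2 = 64
A[2]^2 = 12^2 = 144
A[3]^2 = 9^2 = 81
A[4]^2 = 10^2 = 100
A[5]^2 = 4^2 = 16
A[6]^2 = 3^2 = 9
Sum = 16 + 64 + 144 + 81 + 100 + 16 + 9 = 430

430


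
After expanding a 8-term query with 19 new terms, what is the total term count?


Original terms: 8
Expansion terms: 19
Total = 8 + 19 = 27

27


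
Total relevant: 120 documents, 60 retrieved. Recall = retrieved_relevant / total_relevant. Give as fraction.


Recall = retrieved_relevant / total_relevant
= 60 / 120
= 60 / (60 + 60)
= 1/2

1/2


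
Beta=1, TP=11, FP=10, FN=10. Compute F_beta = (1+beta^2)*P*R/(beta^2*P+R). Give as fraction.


P = TP/(TP+FP) = 11/21 = 11/21
R = TP/(TP+FN) = 11/21 = 11/21
beta^2 = 1^2 = 1
(1 + beta^2) = 2
Numerator = (1+beta^2)*P*R = 242/441
Denominator = beta^2*P + R = 11/21 + 11/21 = 22/21
F_beta = 11/21

11/21


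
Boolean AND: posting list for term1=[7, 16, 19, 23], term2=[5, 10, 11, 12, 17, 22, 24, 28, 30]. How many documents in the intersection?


Boolean AND: find intersection of posting lists
term1 docs: [7, 16, 19, 23]
term2 docs: [5, 10, 11, 12, 17, 22, 24, 28, 30]
Intersection: []
|intersection| = 0

0


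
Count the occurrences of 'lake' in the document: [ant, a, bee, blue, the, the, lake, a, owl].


Document has 9 words
Scanning for 'lake':
Found at positions: [6]
Count = 1

1


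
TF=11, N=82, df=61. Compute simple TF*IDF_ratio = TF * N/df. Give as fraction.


TF * (N/df)
= 11 * (82/61)
= 11 * 82/61
= 902/61

902/61


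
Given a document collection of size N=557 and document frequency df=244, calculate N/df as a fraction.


IDF ratio = N / df
= 557 / 244
= 557/244

557/244


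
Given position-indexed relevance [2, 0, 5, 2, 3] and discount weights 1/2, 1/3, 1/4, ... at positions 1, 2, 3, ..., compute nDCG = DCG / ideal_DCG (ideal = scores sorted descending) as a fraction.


Position discount weights w_i = 1/(i+1) for i=1..5:
Weights = [1/2, 1/3, 1/4, 1/5, 1/6]
Actual relevance: [2, 0, 5, 2, 3]
DCG = 2/2 + 0/3 + 5/4 + 2/5 + 3/6 = 63/20
Ideal relevance (sorted desc): [5, 3, 2, 2, 0]
Ideal DCG = 5/2 + 3/3 + 2/4 + 2/5 + 0/6 = 22/5
nDCG = DCG / ideal_DCG = 63/20 / 22/5 = 63/88

63/88


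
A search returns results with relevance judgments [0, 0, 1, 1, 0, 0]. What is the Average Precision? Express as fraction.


Computing P@k for each relevant position:
Position 1: not relevant
Position 2: not relevant
Position 3: relevant, P@3 = 1/3 = 1/3
Position 4: relevant, P@4 = 2/4 = 1/2
Position 5: not relevant
Position 6: not relevant
Sum of P@k = 1/3 + 1/2 = 5/6
AP = 5/6 / 2 = 5/12

5/12


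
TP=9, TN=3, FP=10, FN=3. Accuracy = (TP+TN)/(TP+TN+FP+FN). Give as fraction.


Accuracy = (TP + TN) / (TP + TN + FP + FN)
TP + TN = 9 + 3 = 12
Total = 9 + 3 + 10 + 3 = 25
Accuracy = 12 / 25 = 12/25

12/25


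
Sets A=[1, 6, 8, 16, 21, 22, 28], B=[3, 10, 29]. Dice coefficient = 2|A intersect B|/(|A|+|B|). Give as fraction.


A intersect B = []
|A intersect B| = 0
|A| = 7, |B| = 3
Dice = 2*0 / (7+3)
= 0 / 10 = 0

0


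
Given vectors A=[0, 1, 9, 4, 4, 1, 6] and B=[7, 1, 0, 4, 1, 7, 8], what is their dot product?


Dot product = sum of element-wise products
A[0]*B[0] = 0*7 = 0
A[1]*B[1] = 1*1 = 1
A[2]*B[2] = 9*0 = 0
A[3]*B[3] = 4*4 = 16
A[4]*B[4] = 4*1 = 4
A[5]*B[5] = 1*7 = 7
A[6]*B[6] = 6*8 = 48
Sum = 0 + 1 + 0 + 16 + 4 + 7 + 48 = 76

76


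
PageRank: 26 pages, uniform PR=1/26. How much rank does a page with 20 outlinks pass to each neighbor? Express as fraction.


Initial PR = 1/26 = 1/26
Outlinks = 20
Contribution per link = PR / outlinks
= 1/26 / 20
= 1/520

1/520


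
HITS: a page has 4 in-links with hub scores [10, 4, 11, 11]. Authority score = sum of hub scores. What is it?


Authority = sum of hub scores of in-linkers
In-link 1: hub score = 10
In-link 2: hub score = 4
In-link 3: hub score = 11
In-link 4: hub score = 11
Authority = 10 + 4 + 11 + 11 = 36

36


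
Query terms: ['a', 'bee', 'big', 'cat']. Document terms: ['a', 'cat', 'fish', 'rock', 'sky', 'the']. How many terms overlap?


Query terms: ['a', 'bee', 'big', 'cat']
Document terms: ['a', 'cat', 'fish', 'rock', 'sky', 'the']
Common terms: ['a', 'cat']
Overlap count = 2

2


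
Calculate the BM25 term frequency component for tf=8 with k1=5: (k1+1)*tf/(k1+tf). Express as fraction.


BM25 TF component = (k1+1)*tf / (k1+tf)
k1 = 5, tf = 8
Numerator = (5+1)*8 = 48
Denominator = 5 + 8 = 13
= 48/13 = 48/13

48/13


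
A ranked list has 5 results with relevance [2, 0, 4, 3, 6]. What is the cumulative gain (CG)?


Cumulative Gain = sum of relevance scores
Position 1: rel=2, running sum=2
Position 2: rel=0, running sum=2
Position 3: rel=4, running sum=6
Position 4: rel=3, running sum=9
Position 5: rel=6, running sum=15
CG = 15

15


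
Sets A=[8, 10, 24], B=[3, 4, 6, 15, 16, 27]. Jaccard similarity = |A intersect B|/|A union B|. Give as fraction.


A intersect B = []
|A intersect B| = 0
A union B = [3, 4, 6, 8, 10, 15, 16, 24, 27]
|A union B| = 9
Jaccard = 0/9 = 0

0


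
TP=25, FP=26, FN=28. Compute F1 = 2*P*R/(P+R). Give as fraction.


F1 = 2 * P * R / (P + R)
P = TP/(TP+FP) = 25/51 = 25/51
R = TP/(TP+FN) = 25/53 = 25/53
2 * P * R = 2 * 25/51 * 25/53 = 1250/2703
P + R = 25/51 + 25/53 = 2600/2703
F1 = 1250/2703 / 2600/2703 = 25/52

25/52


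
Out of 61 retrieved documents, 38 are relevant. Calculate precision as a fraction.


Precision = relevant_retrieved / total_retrieved
= 38 / 61
= 38 / (38 + 23)
= 38/61

38/61


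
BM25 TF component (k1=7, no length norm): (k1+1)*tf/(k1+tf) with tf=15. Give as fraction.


BM25 TF component = (k1+1)*tf / (k1+tf)
k1 = 7, tf = 15
Numerator = (7+1)*15 = 120
Denominator = 7 + 15 = 22
= 120/22 = 60/11

60/11


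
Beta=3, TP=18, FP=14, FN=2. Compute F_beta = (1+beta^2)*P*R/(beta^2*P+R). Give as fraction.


P = TP/(TP+FP) = 18/32 = 9/16
R = TP/(TP+FN) = 18/20 = 9/10
beta^2 = 3^2 = 9
(1 + beta^2) = 10
Numerator = (1+beta^2)*P*R = 81/16
Denominator = beta^2*P + R = 81/16 + 9/10 = 477/80
F_beta = 45/53

45/53


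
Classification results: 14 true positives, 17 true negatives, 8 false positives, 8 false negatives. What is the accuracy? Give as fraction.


Accuracy = (TP + TN) / (TP + TN + FP + FN)
TP + TN = 14 + 17 = 31
Total = 14 + 17 + 8 + 8 = 47
Accuracy = 31 / 47 = 31/47

31/47


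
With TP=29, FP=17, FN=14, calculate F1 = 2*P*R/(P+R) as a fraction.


F1 = 2 * P * R / (P + R)
P = TP/(TP+FP) = 29/46 = 29/46
R = TP/(TP+FN) = 29/43 = 29/43
2 * P * R = 2 * 29/46 * 29/43 = 841/989
P + R = 29/46 + 29/43 = 2581/1978
F1 = 841/989 / 2581/1978 = 58/89

58/89


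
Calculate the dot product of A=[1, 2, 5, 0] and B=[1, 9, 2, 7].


Dot product = sum of element-wise products
A[0]*B[0] = 1*1 = 1
A[1]*B[1] = 2*9 = 18
A[2]*B[2] = 5*2 = 10
A[3]*B[3] = 0*7 = 0
Sum = 1 + 18 + 10 + 0 = 29

29


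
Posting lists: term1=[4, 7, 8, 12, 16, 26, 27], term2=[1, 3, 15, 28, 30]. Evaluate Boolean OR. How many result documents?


Boolean OR: find union of posting lists
term1 docs: [4, 7, 8, 12, 16, 26, 27]
term2 docs: [1, 3, 15, 28, 30]
Union: [1, 3, 4, 7, 8, 12, 15, 16, 26, 27, 28, 30]
|union| = 12

12


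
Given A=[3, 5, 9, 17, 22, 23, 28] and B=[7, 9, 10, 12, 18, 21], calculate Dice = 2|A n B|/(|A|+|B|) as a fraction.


A intersect B = [9]
|A intersect B| = 1
|A| = 7, |B| = 6
Dice = 2*1 / (7+6)
= 2 / 13 = 2/13

2/13


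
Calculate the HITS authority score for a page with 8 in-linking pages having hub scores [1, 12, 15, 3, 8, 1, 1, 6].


Authority = sum of hub scores of in-linkers
In-link 1: hub score = 1
In-link 2: hub score = 12
In-link 3: hub score = 15
In-link 4: hub score = 3
In-link 5: hub score = 8
In-link 6: hub score = 1
In-link 7: hub score = 1
In-link 8: hub score = 6
Authority = 1 + 12 + 15 + 3 + 8 + 1 + 1 + 6 = 47

47


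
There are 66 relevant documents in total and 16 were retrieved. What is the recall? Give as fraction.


Recall = retrieved_relevant / total_relevant
= 16 / 66
= 16 / (16 + 50)
= 8/33

8/33


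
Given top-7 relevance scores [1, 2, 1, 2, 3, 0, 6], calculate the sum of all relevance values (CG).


Cumulative Gain = sum of relevance scores
Position 1: rel=1, running sum=1
Position 2: rel=2, running sum=3
Position 3: rel=1, running sum=4
Position 4: rel=2, running sum=6
Position 5: rel=3, running sum=9
Position 6: rel=0, running sum=9
Position 7: rel=6, running sum=15
CG = 15

15


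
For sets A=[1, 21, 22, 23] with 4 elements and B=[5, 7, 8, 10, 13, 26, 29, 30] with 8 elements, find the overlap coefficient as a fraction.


A intersect B = []
|A intersect B| = 0
min(|A|, |B|) = min(4, 8) = 4
Overlap = 0 / 4 = 0

0


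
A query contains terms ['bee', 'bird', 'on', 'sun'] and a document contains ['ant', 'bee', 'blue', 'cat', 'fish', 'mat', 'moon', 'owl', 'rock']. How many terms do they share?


Query terms: ['bee', 'bird', 'on', 'sun']
Document terms: ['ant', 'bee', 'blue', 'cat', 'fish', 'mat', 'moon', 'owl', 'rock']
Common terms: ['bee']
Overlap count = 1

1


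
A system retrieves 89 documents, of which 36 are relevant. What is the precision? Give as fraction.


Precision = relevant_retrieved / total_retrieved
= 36 / 89
= 36 / (36 + 53)
= 36/89

36/89


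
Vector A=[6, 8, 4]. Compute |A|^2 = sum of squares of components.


|A|^2 = sum of squared components
A[0]^2 = 6^2 = 36
A[1]^2 = 8^2 = 64
A[2]^2 = 4^2 = 16
Sum = 36 + 64 + 16 = 116

116


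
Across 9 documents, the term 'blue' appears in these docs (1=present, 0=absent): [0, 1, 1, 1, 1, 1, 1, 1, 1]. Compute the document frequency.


Checking each document for 'blue':
Doc 1: absent
Doc 2: present
Doc 3: present
Doc 4: present
Doc 5: present
Doc 6: present
Doc 7: present
Doc 8: present
Doc 9: present
df = sum of presences = 0 + 1 + 1 + 1 + 1 + 1 + 1 + 1 + 1 = 8

8


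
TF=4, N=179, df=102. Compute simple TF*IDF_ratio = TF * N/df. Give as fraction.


TF * (N/df)
= 4 * (179/102)
= 4 * 179/102
= 358/51

358/51


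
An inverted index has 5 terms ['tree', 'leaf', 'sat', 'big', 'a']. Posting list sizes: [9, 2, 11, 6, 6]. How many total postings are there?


Summing posting list sizes:
'tree': 9 postings
'leaf': 2 postings
'sat': 11 postings
'big': 6 postings
'a': 6 postings
Total = 9 + 2 + 11 + 6 + 6 = 34

34


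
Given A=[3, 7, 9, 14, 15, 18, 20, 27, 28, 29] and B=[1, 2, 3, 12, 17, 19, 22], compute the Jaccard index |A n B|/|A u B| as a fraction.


A intersect B = [3]
|A intersect B| = 1
A union B = [1, 2, 3, 7, 9, 12, 14, 15, 17, 18, 19, 20, 22, 27, 28, 29]
|A union B| = 16
Jaccard = 1/16 = 1/16

1/16


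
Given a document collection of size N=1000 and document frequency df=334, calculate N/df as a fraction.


IDF ratio = N / df
= 1000 / 334
= 500/167

500/167


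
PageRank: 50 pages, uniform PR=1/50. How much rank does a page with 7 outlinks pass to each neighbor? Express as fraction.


Initial PR = 1/50 = 1/50
Outlinks = 7
Contribution per link = PR / outlinks
= 1/50 / 7
= 1/350

1/350


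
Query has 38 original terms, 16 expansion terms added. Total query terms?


Original terms: 38
Expansion terms: 16
Total = 38 + 16 = 54

54


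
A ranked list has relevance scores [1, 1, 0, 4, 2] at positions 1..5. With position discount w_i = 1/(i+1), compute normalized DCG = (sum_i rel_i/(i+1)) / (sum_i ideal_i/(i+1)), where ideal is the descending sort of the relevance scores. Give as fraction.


Position discount weights w_i = 1/(i+1) for i=1..5:
Weights = [1/2, 1/3, 1/4, 1/5, 1/6]
Actual relevance: [1, 1, 0, 4, 2]
DCG = 1/2 + 1/3 + 0/4 + 4/5 + 2/6 = 59/30
Ideal relevance (sorted desc): [4, 2, 1, 1, 0]
Ideal DCG = 4/2 + 2/3 + 1/4 + 1/5 + 0/6 = 187/60
nDCG = DCG / ideal_DCG = 59/30 / 187/60 = 118/187

118/187


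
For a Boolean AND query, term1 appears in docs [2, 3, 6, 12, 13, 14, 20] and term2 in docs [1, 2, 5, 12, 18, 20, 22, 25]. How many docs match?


Boolean AND: find intersection of posting lists
term1 docs: [2, 3, 6, 12, 13, 14, 20]
term2 docs: [1, 2, 5, 12, 18, 20, 22, 25]
Intersection: [2, 12, 20]
|intersection| = 3

3


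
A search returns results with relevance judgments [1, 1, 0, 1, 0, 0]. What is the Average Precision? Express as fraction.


Computing P@k for each relevant position:
Position 1: relevant, P@1 = 1/1 = 1
Position 2: relevant, P@2 = 2/2 = 1
Position 3: not relevant
Position 4: relevant, P@4 = 3/4 = 3/4
Position 5: not relevant
Position 6: not relevant
Sum of P@k = 1 + 1 + 3/4 = 11/4
AP = 11/4 / 3 = 11/12

11/12


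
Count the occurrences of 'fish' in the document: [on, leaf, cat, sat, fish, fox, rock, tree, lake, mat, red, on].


Document has 12 words
Scanning for 'fish':
Found at positions: [4]
Count = 1

1


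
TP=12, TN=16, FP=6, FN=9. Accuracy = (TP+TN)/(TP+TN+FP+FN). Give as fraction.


Accuracy = (TP + TN) / (TP + TN + FP + FN)
TP + TN = 12 + 16 = 28
Total = 12 + 16 + 6 + 9 = 43
Accuracy = 28 / 43 = 28/43

28/43


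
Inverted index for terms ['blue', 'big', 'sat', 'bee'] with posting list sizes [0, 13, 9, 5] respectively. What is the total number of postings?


Summing posting list sizes:
'blue': 0 postings
'big': 13 postings
'sat': 9 postings
'bee': 5 postings
Total = 0 + 13 + 9 + 5 = 27

27


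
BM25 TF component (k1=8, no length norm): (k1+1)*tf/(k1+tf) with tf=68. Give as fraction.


BM25 TF component = (k1+1)*tf / (k1+tf)
k1 = 8, tf = 68
Numerator = (8+1)*68 = 612
Denominator = 8 + 68 = 76
= 612/76 = 153/19

153/19


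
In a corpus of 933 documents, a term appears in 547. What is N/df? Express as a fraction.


IDF ratio = N / df
= 933 / 547
= 933/547

933/547


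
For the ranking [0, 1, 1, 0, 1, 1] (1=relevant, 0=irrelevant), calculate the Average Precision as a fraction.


Computing P@k for each relevant position:
Position 1: not relevant
Position 2: relevant, P@2 = 1/2 = 1/2
Position 3: relevant, P@3 = 2/3 = 2/3
Position 4: not relevant
Position 5: relevant, P@5 = 3/5 = 3/5
Position 6: relevant, P@6 = 4/6 = 2/3
Sum of P@k = 1/2 + 2/3 + 3/5 + 2/3 = 73/30
AP = 73/30 / 4 = 73/120

73/120


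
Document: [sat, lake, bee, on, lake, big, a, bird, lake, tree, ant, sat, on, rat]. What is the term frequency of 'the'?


Document has 14 words
Scanning for 'the':
Term not found in document
Count = 0

0


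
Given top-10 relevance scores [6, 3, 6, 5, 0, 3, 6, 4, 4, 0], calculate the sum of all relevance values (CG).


Cumulative Gain = sum of relevance scores
Position 1: rel=6, running sum=6
Position 2: rel=3, running sum=9
Position 3: rel=6, running sum=15
Position 4: rel=5, running sum=20
Position 5: rel=0, running sum=20
Position 6: rel=3, running sum=23
Position 7: rel=6, running sum=29
Position 8: rel=4, running sum=33
Position 9: rel=4, running sum=37
Position 10: rel=0, running sum=37
CG = 37

37


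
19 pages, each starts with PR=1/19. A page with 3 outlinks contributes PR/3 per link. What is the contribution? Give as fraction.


Initial PR = 1/19 = 1/19
Outlinks = 3
Contribution per link = PR / outlinks
= 1/19 / 3
= 1/57

1/57


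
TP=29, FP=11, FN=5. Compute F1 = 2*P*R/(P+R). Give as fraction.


F1 = 2 * P * R / (P + R)
P = TP/(TP+FP) = 29/40 = 29/40
R = TP/(TP+FN) = 29/34 = 29/34
2 * P * R = 2 * 29/40 * 29/34 = 841/680
P + R = 29/40 + 29/34 = 1073/680
F1 = 841/680 / 1073/680 = 29/37

29/37


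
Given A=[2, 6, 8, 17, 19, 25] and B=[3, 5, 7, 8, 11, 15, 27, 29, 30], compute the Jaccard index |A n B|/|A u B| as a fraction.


A intersect B = [8]
|A intersect B| = 1
A union B = [2, 3, 5, 6, 7, 8, 11, 15, 17, 19, 25, 27, 29, 30]
|A union B| = 14
Jaccard = 1/14 = 1/14

1/14


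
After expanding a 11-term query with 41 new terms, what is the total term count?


Original terms: 11
Expansion terms: 41
Total = 11 + 41 = 52

52


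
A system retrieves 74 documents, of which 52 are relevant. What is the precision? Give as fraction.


Precision = relevant_retrieved / total_retrieved
= 52 / 74
= 52 / (52 + 22)
= 26/37

26/37


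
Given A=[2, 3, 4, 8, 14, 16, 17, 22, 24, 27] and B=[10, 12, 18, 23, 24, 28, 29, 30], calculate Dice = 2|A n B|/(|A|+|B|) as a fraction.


A intersect B = [24]
|A intersect B| = 1
|A| = 10, |B| = 8
Dice = 2*1 / (10+8)
= 2 / 18 = 1/9

1/9


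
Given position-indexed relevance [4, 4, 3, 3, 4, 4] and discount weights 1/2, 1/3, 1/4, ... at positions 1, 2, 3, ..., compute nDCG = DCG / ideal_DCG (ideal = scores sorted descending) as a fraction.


Position discount weights w_i = 1/(i+1) for i=1..6:
Weights = [1/2, 1/3, 1/4, 1/5, 1/6, 1/7]
Actual relevance: [4, 4, 3, 3, 4, 4]
DCG = 4/2 + 4/3 + 3/4 + 3/5 + 4/6 + 4/7 = 829/140
Ideal relevance (sorted desc): [4, 4, 4, 4, 3, 3]
Ideal DCG = 4/2 + 4/3 + 4/4 + 4/5 + 3/6 + 3/7 = 1273/210
nDCG = DCG / ideal_DCG = 829/140 / 1273/210 = 2487/2546

2487/2546


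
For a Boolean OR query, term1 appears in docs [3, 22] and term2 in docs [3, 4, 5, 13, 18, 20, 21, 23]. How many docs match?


Boolean OR: find union of posting lists
term1 docs: [3, 22]
term2 docs: [3, 4, 5, 13, 18, 20, 21, 23]
Union: [3, 4, 5, 13, 18, 20, 21, 22, 23]
|union| = 9

9


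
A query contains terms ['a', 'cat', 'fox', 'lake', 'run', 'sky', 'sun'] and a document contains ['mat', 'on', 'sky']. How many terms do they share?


Query terms: ['a', 'cat', 'fox', 'lake', 'run', 'sky', 'sun']
Document terms: ['mat', 'on', 'sky']
Common terms: ['sky']
Overlap count = 1

1


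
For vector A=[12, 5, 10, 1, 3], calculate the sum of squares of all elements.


|A|^2 = sum of squared components
A[0]^2 = 12^2 = 144
A[1]^2 = 5^2 = 25
A[2]^2 = 10^2 = 100
A[3]^2 = 1^2 = 1
A[4]^2 = 3^2 = 9
Sum = 144 + 25 + 100 + 1 + 9 = 279

279


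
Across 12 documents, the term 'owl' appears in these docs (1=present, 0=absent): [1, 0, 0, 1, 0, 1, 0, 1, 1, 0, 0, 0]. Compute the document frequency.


Checking each document for 'owl':
Doc 1: present
Doc 2: absent
Doc 3: absent
Doc 4: present
Doc 5: absent
Doc 6: present
Doc 7: absent
Doc 8: present
Doc 9: present
Doc 10: absent
Doc 11: absent
Doc 12: absent
df = sum of presences = 1 + 0 + 0 + 1 + 0 + 1 + 0 + 1 + 1 + 0 + 0 + 0 = 5

5


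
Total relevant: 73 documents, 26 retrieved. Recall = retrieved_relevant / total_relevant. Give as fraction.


Recall = retrieved_relevant / total_relevant
= 26 / 73
= 26 / (26 + 47)
= 26/73

26/73


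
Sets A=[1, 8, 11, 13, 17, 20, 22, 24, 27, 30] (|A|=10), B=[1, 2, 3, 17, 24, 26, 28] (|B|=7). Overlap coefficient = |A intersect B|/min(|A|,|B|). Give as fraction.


A intersect B = [1, 17, 24]
|A intersect B| = 3
min(|A|, |B|) = min(10, 7) = 7
Overlap = 3 / 7 = 3/7

3/7


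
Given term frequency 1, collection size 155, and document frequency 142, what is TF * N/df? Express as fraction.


TF * (N/df)
= 1 * (155/142)
= 1 * 155/142
= 155/142

155/142


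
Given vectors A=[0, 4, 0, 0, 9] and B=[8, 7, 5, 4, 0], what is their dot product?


Dot product = sum of element-wise products
A[0]*B[0] = 0*8 = 0
A[1]*B[1] = 4*7 = 28
A[2]*B[2] = 0*5 = 0
A[3]*B[3] = 0*4 = 0
A[4]*B[4] = 9*0 = 0
Sum = 0 + 28 + 0 + 0 + 0 = 28

28


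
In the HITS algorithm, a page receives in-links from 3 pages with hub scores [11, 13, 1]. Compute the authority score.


Authority = sum of hub scores of in-linkers
In-link 1: hub score = 11
In-link 2: hub score = 13
In-link 3: hub score = 1
Authority = 11 + 13 + 1 = 25

25


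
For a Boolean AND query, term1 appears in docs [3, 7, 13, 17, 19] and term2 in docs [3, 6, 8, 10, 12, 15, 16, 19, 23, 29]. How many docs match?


Boolean AND: find intersection of posting lists
term1 docs: [3, 7, 13, 17, 19]
term2 docs: [3, 6, 8, 10, 12, 15, 16, 19, 23, 29]
Intersection: [3, 19]
|intersection| = 2

2


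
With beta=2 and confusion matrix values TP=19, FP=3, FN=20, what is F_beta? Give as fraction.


P = TP/(TP+FP) = 19/22 = 19/22
R = TP/(TP+FN) = 19/39 = 19/39
beta^2 = 2^2 = 4
(1 + beta^2) = 5
Numerator = (1+beta^2)*P*R = 1805/858
Denominator = beta^2*P + R = 38/11 + 19/39 = 1691/429
F_beta = 95/178

95/178


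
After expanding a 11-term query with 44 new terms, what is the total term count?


Original terms: 11
Expansion terms: 44
Total = 11 + 44 = 55

55


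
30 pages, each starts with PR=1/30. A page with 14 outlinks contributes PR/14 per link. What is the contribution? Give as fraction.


Initial PR = 1/30 = 1/30
Outlinks = 14
Contribution per link = PR / outlinks
= 1/30 / 14
= 1/420

1/420


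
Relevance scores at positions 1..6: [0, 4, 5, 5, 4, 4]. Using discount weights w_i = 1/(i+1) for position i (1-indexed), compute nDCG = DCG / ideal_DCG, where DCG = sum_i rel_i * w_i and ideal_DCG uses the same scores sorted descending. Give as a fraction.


Position discount weights w_i = 1/(i+1) for i=1..6:
Weights = [1/2, 1/3, 1/4, 1/5, 1/6, 1/7]
Actual relevance: [0, 4, 5, 5, 4, 4]
DCG = 0/2 + 4/3 + 5/4 + 5/5 + 4/6 + 4/7 = 135/28
Ideal relevance (sorted desc): [5, 5, 4, 4, 4, 0]
Ideal DCG = 5/2 + 5/3 + 4/4 + 4/5 + 4/6 + 0/7 = 199/30
nDCG = DCG / ideal_DCG = 135/28 / 199/30 = 2025/2786

2025/2786


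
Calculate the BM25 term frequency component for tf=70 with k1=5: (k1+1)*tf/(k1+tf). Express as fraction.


BM25 TF component = (k1+1)*tf / (k1+tf)
k1 = 5, tf = 70
Numerator = (5+1)*70 = 420
Denominator = 5 + 70 = 75
= 420/75 = 28/5

28/5


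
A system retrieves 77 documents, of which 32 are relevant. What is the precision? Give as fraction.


Precision = relevant_retrieved / total_retrieved
= 32 / 77
= 32 / (32 + 45)
= 32/77

32/77


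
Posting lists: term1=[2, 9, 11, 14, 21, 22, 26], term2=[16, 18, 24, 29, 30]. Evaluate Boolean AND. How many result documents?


Boolean AND: find intersection of posting lists
term1 docs: [2, 9, 11, 14, 21, 22, 26]
term2 docs: [16, 18, 24, 29, 30]
Intersection: []
|intersection| = 0

0


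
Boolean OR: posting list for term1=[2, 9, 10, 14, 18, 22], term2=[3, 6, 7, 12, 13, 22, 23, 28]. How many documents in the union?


Boolean OR: find union of posting lists
term1 docs: [2, 9, 10, 14, 18, 22]
term2 docs: [3, 6, 7, 12, 13, 22, 23, 28]
Union: [2, 3, 6, 7, 9, 10, 12, 13, 14, 18, 22, 23, 28]
|union| = 13

13


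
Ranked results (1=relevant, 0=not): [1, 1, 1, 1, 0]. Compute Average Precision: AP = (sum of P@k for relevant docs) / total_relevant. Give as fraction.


Computing P@k for each relevant position:
Position 1: relevant, P@1 = 1/1 = 1
Position 2: relevant, P@2 = 2/2 = 1
Position 3: relevant, P@3 = 3/3 = 1
Position 4: relevant, P@4 = 4/4 = 1
Position 5: not relevant
Sum of P@k = 1 + 1 + 1 + 1 = 4
AP = 4 / 4 = 1

1


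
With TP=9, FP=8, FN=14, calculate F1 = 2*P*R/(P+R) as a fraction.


F1 = 2 * P * R / (P + R)
P = TP/(TP+FP) = 9/17 = 9/17
R = TP/(TP+FN) = 9/23 = 9/23
2 * P * R = 2 * 9/17 * 9/23 = 162/391
P + R = 9/17 + 9/23 = 360/391
F1 = 162/391 / 360/391 = 9/20

9/20


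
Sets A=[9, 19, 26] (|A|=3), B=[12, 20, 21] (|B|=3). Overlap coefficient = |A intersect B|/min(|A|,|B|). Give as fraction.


A intersect B = []
|A intersect B| = 0
min(|A|, |B|) = min(3, 3) = 3
Overlap = 0 / 3 = 0

0


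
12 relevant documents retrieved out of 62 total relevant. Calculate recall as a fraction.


Recall = retrieved_relevant / total_relevant
= 12 / 62
= 12 / (12 + 50)
= 6/31

6/31


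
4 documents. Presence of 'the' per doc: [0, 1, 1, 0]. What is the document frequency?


Checking each document for 'the':
Doc 1: absent
Doc 2: present
Doc 3: present
Doc 4: absent
df = sum of presences = 0 + 1 + 1 + 0 = 2

2


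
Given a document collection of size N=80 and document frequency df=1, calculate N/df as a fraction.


IDF ratio = N / df
= 80 / 1
= 80

80


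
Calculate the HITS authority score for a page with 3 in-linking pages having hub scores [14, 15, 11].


Authority = sum of hub scores of in-linkers
In-link 1: hub score = 14
In-link 2: hub score = 15
In-link 3: hub score = 11
Authority = 14 + 15 + 11 = 40

40


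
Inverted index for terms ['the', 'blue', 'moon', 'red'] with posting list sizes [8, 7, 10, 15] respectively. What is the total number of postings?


Summing posting list sizes:
'the': 8 postings
'blue': 7 postings
'moon': 10 postings
'red': 15 postings
Total = 8 + 7 + 10 + 15 = 40

40


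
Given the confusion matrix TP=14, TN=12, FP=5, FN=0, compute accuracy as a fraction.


Accuracy = (TP + TN) / (TP + TN + FP + FN)
TP + TN = 14 + 12 = 26
Total = 14 + 12 + 5 + 0 = 31
Accuracy = 26 / 31 = 26/31

26/31


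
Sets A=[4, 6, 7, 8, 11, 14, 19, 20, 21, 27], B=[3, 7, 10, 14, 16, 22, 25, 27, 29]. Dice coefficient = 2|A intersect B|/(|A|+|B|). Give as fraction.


A intersect B = [7, 14, 27]
|A intersect B| = 3
|A| = 10, |B| = 9
Dice = 2*3 / (10+9)
= 6 / 19 = 6/19

6/19


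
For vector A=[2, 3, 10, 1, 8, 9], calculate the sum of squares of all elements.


|A|^2 = sum of squared components
A[0]^2 = 2^2 = 4
A[1]^2 = 3^2 = 9
A[2]^2 = 10^2 = 100
A[3]^2 = 1^2 = 1
A[4]^2 = 8^2 = 64
A[5]^2 = 9^2 = 81
Sum = 4 + 9 + 100 + 1 + 64 + 81 = 259

259


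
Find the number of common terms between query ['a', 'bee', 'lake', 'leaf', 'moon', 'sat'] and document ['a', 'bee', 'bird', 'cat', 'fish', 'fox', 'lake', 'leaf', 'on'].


Query terms: ['a', 'bee', 'lake', 'leaf', 'moon', 'sat']
Document terms: ['a', 'bee', 'bird', 'cat', 'fish', 'fox', 'lake', 'leaf', 'on']
Common terms: ['a', 'bee', 'lake', 'leaf']
Overlap count = 4

4


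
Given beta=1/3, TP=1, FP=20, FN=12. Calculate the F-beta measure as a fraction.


P = TP/(TP+FP) = 1/21 = 1/21
R = TP/(TP+FN) = 1/13 = 1/13
beta^2 = 1/3^2 = 1/9
(1 + beta^2) = 10/9
Numerator = (1+beta^2)*P*R = 10/2457
Denominator = beta^2*P + R = 1/189 + 1/13 = 202/2457
F_beta = 5/101

5/101


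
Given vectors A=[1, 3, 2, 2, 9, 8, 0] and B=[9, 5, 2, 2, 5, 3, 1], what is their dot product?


Dot product = sum of element-wise products
A[0]*B[0] = 1*9 = 9
A[1]*B[1] = 3*5 = 15
A[2]*B[2] = 2*2 = 4
A[3]*B[3] = 2*2 = 4
A[4]*B[4] = 9*5 = 45
A[5]*B[5] = 8*3 = 24
A[6]*B[6] = 0*1 = 0
Sum = 9 + 15 + 4 + 4 + 45 + 24 + 0 = 101

101


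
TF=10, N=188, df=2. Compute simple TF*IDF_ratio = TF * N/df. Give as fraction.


TF * (N/df)
= 10 * (188/2)
= 10 * 94
= 940

940


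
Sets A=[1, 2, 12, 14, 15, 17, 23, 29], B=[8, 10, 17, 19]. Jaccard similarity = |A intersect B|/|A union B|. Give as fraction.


A intersect B = [17]
|A intersect B| = 1
A union B = [1, 2, 8, 10, 12, 14, 15, 17, 19, 23, 29]
|A union B| = 11
Jaccard = 1/11 = 1/11

1/11


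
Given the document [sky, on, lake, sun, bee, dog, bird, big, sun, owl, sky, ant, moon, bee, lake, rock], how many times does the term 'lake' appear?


Document has 16 words
Scanning for 'lake':
Found at positions: [2, 14]
Count = 2

2


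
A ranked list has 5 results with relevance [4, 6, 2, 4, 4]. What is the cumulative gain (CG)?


Cumulative Gain = sum of relevance scores
Position 1: rel=4, running sum=4
Position 2: rel=6, running sum=10
Position 3: rel=2, running sum=12
Position 4: rel=4, running sum=16
Position 5: rel=4, running sum=20
CG = 20

20


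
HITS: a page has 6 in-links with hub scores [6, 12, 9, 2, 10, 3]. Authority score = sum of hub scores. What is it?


Authority = sum of hub scores of in-linkers
In-link 1: hub score = 6
In-link 2: hub score = 12
In-link 3: hub score = 9
In-link 4: hub score = 2
In-link 5: hub score = 10
In-link 6: hub score = 3
Authority = 6 + 12 + 9 + 2 + 10 + 3 = 42

42


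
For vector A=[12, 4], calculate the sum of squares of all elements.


|A|^2 = sum of squared components
A[0]^2 = 12^2 = 144
A[1]^2 = 4^2 = 16
Sum = 144 + 16 = 160

160


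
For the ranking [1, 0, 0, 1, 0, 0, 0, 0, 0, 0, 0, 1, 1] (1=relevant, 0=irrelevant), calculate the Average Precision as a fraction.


Computing P@k for each relevant position:
Position 1: relevant, P@1 = 1/1 = 1
Position 2: not relevant
Position 3: not relevant
Position 4: relevant, P@4 = 2/4 = 1/2
Position 5: not relevant
Position 6: not relevant
Position 7: not relevant
Position 8: not relevant
Position 9: not relevant
Position 10: not relevant
Position 11: not relevant
Position 12: relevant, P@12 = 3/12 = 1/4
Position 13: relevant, P@13 = 4/13 = 4/13
Sum of P@k = 1 + 1/2 + 1/4 + 4/13 = 107/52
AP = 107/52 / 4 = 107/208

107/208


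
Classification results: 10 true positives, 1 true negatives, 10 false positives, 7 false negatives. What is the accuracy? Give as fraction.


Accuracy = (TP + TN) / (TP + TN + FP + FN)
TP + TN = 10 + 1 = 11
Total = 10 + 1 + 10 + 7 = 28
Accuracy = 11 / 28 = 11/28

11/28


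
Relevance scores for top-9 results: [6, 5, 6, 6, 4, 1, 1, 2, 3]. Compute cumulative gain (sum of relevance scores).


Cumulative Gain = sum of relevance scores
Position 1: rel=6, running sum=6
Position 2: rel=5, running sum=11
Position 3: rel=6, running sum=17
Position 4: rel=6, running sum=23
Position 5: rel=4, running sum=27
Position 6: rel=1, running sum=28
Position 7: rel=1, running sum=29
Position 8: rel=2, running sum=31
Position 9: rel=3, running sum=34
CG = 34

34


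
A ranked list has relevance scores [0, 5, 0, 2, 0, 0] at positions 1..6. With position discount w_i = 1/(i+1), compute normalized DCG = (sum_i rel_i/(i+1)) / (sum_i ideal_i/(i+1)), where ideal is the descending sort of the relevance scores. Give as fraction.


Position discount weights w_i = 1/(i+1) for i=1..6:
Weights = [1/2, 1/3, 1/4, 1/5, 1/6, 1/7]
Actual relevance: [0, 5, 0, 2, 0, 0]
DCG = 0/2 + 5/3 + 0/4 + 2/5 + 0/6 + 0/7 = 31/15
Ideal relevance (sorted desc): [5, 2, 0, 0, 0, 0]
Ideal DCG = 5/2 + 2/3 + 0/4 + 0/5 + 0/6 + 0/7 = 19/6
nDCG = DCG / ideal_DCG = 31/15 / 19/6 = 62/95

62/95
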